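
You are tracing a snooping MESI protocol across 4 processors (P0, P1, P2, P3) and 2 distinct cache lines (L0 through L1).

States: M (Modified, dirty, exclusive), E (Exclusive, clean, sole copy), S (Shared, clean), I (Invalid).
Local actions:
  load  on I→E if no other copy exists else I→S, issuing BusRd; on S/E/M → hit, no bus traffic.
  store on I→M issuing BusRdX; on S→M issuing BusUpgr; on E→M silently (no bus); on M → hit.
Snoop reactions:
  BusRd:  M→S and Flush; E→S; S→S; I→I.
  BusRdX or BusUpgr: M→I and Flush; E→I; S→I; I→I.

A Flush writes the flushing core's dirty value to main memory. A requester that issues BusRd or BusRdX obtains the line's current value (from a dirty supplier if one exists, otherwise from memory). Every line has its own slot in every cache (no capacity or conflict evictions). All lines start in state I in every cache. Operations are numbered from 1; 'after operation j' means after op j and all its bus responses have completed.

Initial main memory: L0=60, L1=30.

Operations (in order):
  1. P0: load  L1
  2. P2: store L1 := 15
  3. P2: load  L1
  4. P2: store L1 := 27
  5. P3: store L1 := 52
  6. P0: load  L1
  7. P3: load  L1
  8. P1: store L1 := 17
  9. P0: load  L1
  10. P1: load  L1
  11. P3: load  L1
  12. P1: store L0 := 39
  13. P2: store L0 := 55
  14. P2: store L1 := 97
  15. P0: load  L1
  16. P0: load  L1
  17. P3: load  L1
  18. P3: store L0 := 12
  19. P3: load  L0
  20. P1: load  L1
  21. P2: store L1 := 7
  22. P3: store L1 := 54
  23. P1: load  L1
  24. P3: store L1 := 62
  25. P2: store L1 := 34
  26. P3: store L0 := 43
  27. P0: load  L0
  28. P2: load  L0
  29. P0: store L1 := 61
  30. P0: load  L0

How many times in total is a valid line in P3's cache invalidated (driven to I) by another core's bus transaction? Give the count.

invalidations = 4

step 1: P0: load  L1  ⟶  EIII  (L1)  txn=BusRd  M[L1]=30
step 2: P2: store L1 := 15  ⟶  IIMI  (L1)  txn=BusRdX  M[L1]=30
step 3: P2: load  L1  ⟶  IIMI  (L1)  txn=∅  M[L1]=30
step 4: P2: store L1 := 27  ⟶  IIMI  (L1)  txn=∅  M[L1]=30
step 5: P3: store L1 := 52  ⟶  IIIM  (L1)  txn=BusRdX+Flush  M[L1]=27
step 6: P0: load  L1  ⟶  SIIS  (L1)  txn=BusRd+Flush  M[L1]=52
step 7: P3: load  L1  ⟶  SIIS  (L1)  txn=∅  M[L1]=52
step 8: P1: store L1 := 17  ⟶  IMII  (L1)  txn=BusRdX  M[L1]=52
step 9: P0: load  L1  ⟶  SSII  (L1)  txn=BusRd+Flush  M[L1]=17
step 10: P1: load  L1  ⟶  SSII  (L1)  txn=∅  M[L1]=17
step 11: P3: load  L1  ⟶  SSIS  (L1)  txn=BusRd  M[L1]=17
step 12: P1: store L0 := 39  ⟶  IMII  (L0)  txn=BusRdX  M[L0]=60
step 13: P2: store L0 := 55  ⟶  IIMI  (L0)  txn=BusRdX+Flush  M[L0]=39
step 14: P2: store L1 := 97  ⟶  IIMI  (L1)  txn=BusRdX  M[L1]=17
step 15: P0: load  L1  ⟶  SISI  (L1)  txn=BusRd+Flush  M[L1]=97
step 16: P0: load  L1  ⟶  SISI  (L1)  txn=∅  M[L1]=97
step 17: P3: load  L1  ⟶  SISS  (L1)  txn=BusRd  M[L1]=97
step 18: P3: store L0 := 12  ⟶  IIIM  (L0)  txn=BusRdX+Flush  M[L0]=55
step 19: P3: load  L0  ⟶  IIIM  (L0)  txn=∅  M[L0]=55
step 20: P1: load  L1  ⟶  SSSS  (L1)  txn=BusRd  M[L1]=97
step 21: P2: store L1 := 7  ⟶  IIMI  (L1)  txn=BusUpgr  M[L1]=97
step 22: P3: store L1 := 54  ⟶  IIIM  (L1)  txn=BusRdX+Flush  M[L1]=7
step 23: P1: load  L1  ⟶  ISIS  (L1)  txn=BusRd+Flush  M[L1]=54
step 24: P3: store L1 := 62  ⟶  IIIM  (L1)  txn=BusUpgr  M[L1]=54
step 25: P2: store L1 := 34  ⟶  IIMI  (L1)  txn=BusRdX+Flush  M[L1]=62
step 26: P3: store L0 := 43  ⟶  IIIM  (L0)  txn=∅  M[L0]=55
step 27: P0: load  L0  ⟶  SIIS  (L0)  txn=BusRd+Flush  M[L0]=43
step 28: P2: load  L0  ⟶  SISS  (L0)  txn=BusRd  M[L0]=43
step 29: P0: store L1 := 61  ⟶  MIII  (L1)  txn=BusRdX+Flush  M[L1]=34
step 30: P0: load  L0  ⟶  SISS  (L0)  txn=∅  M[L0]=43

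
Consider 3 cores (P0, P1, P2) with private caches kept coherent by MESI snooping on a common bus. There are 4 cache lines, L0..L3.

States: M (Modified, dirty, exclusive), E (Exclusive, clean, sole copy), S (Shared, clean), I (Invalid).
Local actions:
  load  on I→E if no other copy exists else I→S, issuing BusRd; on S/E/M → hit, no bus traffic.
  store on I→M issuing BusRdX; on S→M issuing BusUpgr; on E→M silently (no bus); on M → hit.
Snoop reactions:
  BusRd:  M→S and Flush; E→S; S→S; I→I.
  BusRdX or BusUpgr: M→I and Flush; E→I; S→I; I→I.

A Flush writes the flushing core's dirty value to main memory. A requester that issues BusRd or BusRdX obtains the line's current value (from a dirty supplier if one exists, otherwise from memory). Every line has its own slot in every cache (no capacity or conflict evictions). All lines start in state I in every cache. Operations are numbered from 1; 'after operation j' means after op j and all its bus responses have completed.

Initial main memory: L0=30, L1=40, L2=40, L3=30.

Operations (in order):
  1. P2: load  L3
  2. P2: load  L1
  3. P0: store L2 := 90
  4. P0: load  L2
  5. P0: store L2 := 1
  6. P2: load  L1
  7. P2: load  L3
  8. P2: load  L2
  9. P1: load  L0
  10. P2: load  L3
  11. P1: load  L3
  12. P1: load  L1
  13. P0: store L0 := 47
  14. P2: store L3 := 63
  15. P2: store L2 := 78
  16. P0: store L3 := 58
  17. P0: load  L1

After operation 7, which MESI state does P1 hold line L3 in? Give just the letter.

  op1 P2: load  L3 → I/I/E on L3; bus BusRd; mem=30
  op2 P2: load  L1 → I/I/E on L1; bus BusRd; mem=40
  op3 P0: store L2 := 90 → M/I/I on L2; bus BusRdX; mem=40
  op4 P0: load  L2 → M/I/I on L2; bus (none); mem=40
  op5 P0: store L2 := 1 → M/I/I on L2; bus (none); mem=40
  op6 P2: load  L1 → I/I/E on L1; bus (none); mem=40
  op7 P2: load  L3 → I/I/E on L3; bus (none); mem=30
  op8 P2: load  L2 → S/I/S on L2; bus BusRd Flush; mem=1
  op9 P1: load  L0 → I/E/I on L0; bus BusRd; mem=30
  op10 P2: load  L3 → I/I/E on L3; bus (none); mem=30
  op11 P1: load  L3 → I/S/S on L3; bus BusRd; mem=30
  op12 P1: load  L1 → I/S/S on L1; bus BusRd; mem=40
  op13 P0: store L0 := 47 → M/I/I on L0; bus BusRdX; mem=30
  op14 P2: store L3 := 63 → I/I/M on L3; bus BusUpgr; mem=30
  op15 P2: store L2 := 78 → I/I/M on L2; bus BusUpgr; mem=1
  op16 P0: store L3 := 58 → M/I/I on L3; bus BusRdX Flush; mem=63
  op17 P0: load  L1 → S/S/S on L1; bus BusRd; mem=40

state = I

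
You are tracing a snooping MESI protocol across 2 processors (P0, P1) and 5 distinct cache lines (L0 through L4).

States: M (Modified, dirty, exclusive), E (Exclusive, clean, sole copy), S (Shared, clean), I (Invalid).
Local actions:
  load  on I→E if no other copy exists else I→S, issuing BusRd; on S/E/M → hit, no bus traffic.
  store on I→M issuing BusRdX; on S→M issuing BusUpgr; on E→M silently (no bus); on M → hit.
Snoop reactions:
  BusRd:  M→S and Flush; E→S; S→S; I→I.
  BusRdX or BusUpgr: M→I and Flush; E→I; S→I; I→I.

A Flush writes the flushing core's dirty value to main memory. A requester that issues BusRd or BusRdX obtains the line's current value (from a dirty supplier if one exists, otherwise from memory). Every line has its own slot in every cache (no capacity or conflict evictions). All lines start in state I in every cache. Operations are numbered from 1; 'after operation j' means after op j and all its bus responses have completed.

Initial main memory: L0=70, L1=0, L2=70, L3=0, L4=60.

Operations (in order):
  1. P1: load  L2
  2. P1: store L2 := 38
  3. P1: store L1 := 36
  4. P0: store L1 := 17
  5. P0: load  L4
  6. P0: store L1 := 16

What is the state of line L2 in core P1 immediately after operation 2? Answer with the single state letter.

1. P1: load  L2  bus=[BusRd]  L2: P0=I P1=E  mem[L2]=70
2. P1: store L2 := 38  bus=[-]  L2: P0=I P1=M  mem[L2]=70
3. P1: store L1 := 36  bus=[BusRdX]  L1: P0=I P1=M  mem[L1]=0
4. P0: store L1 := 17  bus=[BusRdX,Flush]  L1: P0=M P1=I  mem[L1]=36
5. P0: load  L4  bus=[BusRd]  L4: P0=E P1=I  mem[L4]=60
6. P0: store L1 := 16  bus=[-]  L1: P0=M P1=I  mem[L1]=36

state = M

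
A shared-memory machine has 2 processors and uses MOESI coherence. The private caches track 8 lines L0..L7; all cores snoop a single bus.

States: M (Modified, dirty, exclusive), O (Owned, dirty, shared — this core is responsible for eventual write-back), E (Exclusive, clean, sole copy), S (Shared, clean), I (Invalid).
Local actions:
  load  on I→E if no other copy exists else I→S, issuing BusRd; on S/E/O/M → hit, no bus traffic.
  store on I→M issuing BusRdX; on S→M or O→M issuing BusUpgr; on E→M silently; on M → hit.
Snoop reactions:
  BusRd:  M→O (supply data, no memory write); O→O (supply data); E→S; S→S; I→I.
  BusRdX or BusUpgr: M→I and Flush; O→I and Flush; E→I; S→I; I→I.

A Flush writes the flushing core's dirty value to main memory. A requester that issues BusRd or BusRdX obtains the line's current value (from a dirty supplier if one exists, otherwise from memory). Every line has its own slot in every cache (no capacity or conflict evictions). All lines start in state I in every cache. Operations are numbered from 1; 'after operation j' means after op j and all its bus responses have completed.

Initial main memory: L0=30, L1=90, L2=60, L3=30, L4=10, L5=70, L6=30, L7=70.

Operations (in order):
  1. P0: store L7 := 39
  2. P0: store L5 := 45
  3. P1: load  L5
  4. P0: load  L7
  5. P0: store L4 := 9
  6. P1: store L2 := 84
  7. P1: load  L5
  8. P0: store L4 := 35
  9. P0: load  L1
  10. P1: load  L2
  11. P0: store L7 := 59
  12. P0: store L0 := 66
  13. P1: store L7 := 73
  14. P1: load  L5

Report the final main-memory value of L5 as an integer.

memory[L5] = 70

[1] P0: store L7 := 39 | P0:M(39), P1:I | bus: BusRdX
[2] P0: store L5 := 45 | P0:M(45), P1:I | bus: BusRdX
[3] P1: load  L5 | P0:O(45), P1:S(45) | bus: BusRd
[4] P0: load  L7 | P0:M(39), P1:I | bus: none
[5] P0: store L4 := 9 | P0:M(9), P1:I | bus: BusRdX
[6] P1: store L2 := 84 | P0:I, P1:M(84) | bus: BusRdX
[7] P1: load  L5 | P0:O(45), P1:S(45) | bus: none
[8] P0: store L4 := 35 | P0:M(35), P1:I | bus: none
[9] P0: load  L1 | P0:E(90), P1:I | bus: BusRd
[10] P1: load  L2 | P0:I, P1:M(84) | bus: none
[11] P0: store L7 := 59 | P0:M(59), P1:I | bus: none
[12] P0: store L0 := 66 | P0:M(66), P1:I | bus: BusRdX
[13] P1: store L7 := 73 | P0:I, P1:M(73) | bus: BusRdX,Flush
[14] P1: load  L5 | P0:O(45), P1:S(45) | bus: none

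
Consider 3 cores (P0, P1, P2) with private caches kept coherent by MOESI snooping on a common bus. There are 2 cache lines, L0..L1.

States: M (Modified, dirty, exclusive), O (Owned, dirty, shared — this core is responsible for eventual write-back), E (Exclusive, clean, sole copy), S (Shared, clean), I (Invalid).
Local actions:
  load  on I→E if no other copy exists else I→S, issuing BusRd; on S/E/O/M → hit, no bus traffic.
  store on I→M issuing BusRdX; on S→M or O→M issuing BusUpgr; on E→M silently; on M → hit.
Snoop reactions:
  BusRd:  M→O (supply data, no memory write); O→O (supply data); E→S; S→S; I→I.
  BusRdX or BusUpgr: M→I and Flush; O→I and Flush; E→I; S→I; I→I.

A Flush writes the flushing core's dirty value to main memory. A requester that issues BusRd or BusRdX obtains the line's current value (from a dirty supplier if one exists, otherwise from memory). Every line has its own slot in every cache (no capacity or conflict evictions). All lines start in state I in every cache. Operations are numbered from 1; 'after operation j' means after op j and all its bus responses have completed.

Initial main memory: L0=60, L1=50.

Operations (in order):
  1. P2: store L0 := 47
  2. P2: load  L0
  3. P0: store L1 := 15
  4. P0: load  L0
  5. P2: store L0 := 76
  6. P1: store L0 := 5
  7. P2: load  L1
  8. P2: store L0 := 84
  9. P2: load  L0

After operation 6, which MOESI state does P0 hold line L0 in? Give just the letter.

  op1 P2: store L0 := 47 → I/I/M on L0; bus BusRdX; mem=60
  op2 P2: load  L0 → I/I/M on L0; bus (none); mem=60
  op3 P0: store L1 := 15 → M/I/I on L1; bus BusRdX; mem=50
  op4 P0: load  L0 → S/I/O on L0; bus BusRd; mem=60
  op5 P2: store L0 := 76 → I/I/M on L0; bus BusUpgr; mem=60
  op6 P1: store L0 := 5 → I/M/I on L0; bus BusRdX Flush; mem=76
  op7 P2: load  L1 → O/I/S on L1; bus BusRd; mem=50
  op8 P2: store L0 := 84 → I/I/M on L0; bus BusRdX Flush; mem=5
  op9 P2: load  L0 → I/I/M on L0; bus (none); mem=5

state = I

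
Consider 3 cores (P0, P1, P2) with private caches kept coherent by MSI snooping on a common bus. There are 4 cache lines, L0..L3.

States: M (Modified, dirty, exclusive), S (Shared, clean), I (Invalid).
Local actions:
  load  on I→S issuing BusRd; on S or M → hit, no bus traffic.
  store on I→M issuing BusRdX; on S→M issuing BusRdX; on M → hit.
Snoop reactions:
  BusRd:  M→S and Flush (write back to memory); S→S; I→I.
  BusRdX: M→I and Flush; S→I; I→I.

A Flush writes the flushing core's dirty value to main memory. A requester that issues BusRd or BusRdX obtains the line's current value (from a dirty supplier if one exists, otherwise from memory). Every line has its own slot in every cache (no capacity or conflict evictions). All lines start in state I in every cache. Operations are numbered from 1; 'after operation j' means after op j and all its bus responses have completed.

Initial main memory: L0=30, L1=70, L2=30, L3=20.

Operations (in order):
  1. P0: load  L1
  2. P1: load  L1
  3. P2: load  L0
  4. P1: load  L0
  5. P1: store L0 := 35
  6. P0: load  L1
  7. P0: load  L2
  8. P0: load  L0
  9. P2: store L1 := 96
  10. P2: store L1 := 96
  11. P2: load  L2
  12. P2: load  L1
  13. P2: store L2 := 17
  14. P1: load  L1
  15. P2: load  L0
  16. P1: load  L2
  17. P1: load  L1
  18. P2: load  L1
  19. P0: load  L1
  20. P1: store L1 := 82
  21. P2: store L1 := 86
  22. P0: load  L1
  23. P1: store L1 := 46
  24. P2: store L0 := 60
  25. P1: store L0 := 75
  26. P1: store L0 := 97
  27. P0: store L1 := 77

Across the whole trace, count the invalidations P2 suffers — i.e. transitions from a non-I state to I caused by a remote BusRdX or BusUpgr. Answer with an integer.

step 1: P0: load  L1  ⟶  SII  (L1)  txn=BusRd  M[L1]=70
step 2: P1: load  L1  ⟶  SSI  (L1)  txn=BusRd  M[L1]=70
step 3: P2: load  L0  ⟶  IIS  (L0)  txn=BusRd  M[L0]=30
step 4: P1: load  L0  ⟶  ISS  (L0)  txn=BusRd  M[L0]=30
step 5: P1: store L0 := 35  ⟶  IMI  (L0)  txn=BusRdX  M[L0]=30
step 6: P0: load  L1  ⟶  SSI  (L1)  txn=∅  M[L1]=70
step 7: P0: load  L2  ⟶  SII  (L2)  txn=BusRd  M[L2]=30
step 8: P0: load  L0  ⟶  SSI  (L0)  txn=BusRd+Flush  M[L0]=35
step 9: P2: store L1 := 96  ⟶  IIM  (L1)  txn=BusRdX  M[L1]=70
step 10: P2: store L1 := 96  ⟶  IIM  (L1)  txn=∅  M[L1]=70
step 11: P2: load  L2  ⟶  SIS  (L2)  txn=BusRd  M[L2]=30
step 12: P2: load  L1  ⟶  IIM  (L1)  txn=∅  M[L1]=70
step 13: P2: store L2 := 17  ⟶  IIM  (L2)  txn=BusRdX  M[L2]=30
step 14: P1: load  L1  ⟶  ISS  (L1)  txn=BusRd+Flush  M[L1]=96
step 15: P2: load  L0  ⟶  SSS  (L0)  txn=BusRd  M[L0]=35
step 16: P1: load  L2  ⟶  ISS  (L2)  txn=BusRd+Flush  M[L2]=17
step 17: P1: load  L1  ⟶  ISS  (L1)  txn=∅  M[L1]=96
step 18: P2: load  L1  ⟶  ISS  (L1)  txn=∅  M[L1]=96
step 19: P0: load  L1  ⟶  SSS  (L1)  txn=BusRd  M[L1]=96
step 20: P1: store L1 := 82  ⟶  IMI  (L1)  txn=BusRdX  M[L1]=96
step 21: P2: store L1 := 86  ⟶  IIM  (L1)  txn=BusRdX+Flush  M[L1]=82
step 22: P0: load  L1  ⟶  SIS  (L1)  txn=BusRd+Flush  M[L1]=86
step 23: P1: store L1 := 46  ⟶  IMI  (L1)  txn=BusRdX  M[L1]=86
step 24: P2: store L0 := 60  ⟶  IIM  (L0)  txn=BusRdX  M[L0]=35
step 25: P1: store L0 := 75  ⟶  IMI  (L0)  txn=BusRdX+Flush  M[L0]=60
step 26: P1: store L0 := 97  ⟶  IMI  (L0)  txn=∅  M[L0]=60
step 27: P0: store L1 := 77  ⟶  MII  (L1)  txn=BusRdX+Flush  M[L1]=46

invalidations = 4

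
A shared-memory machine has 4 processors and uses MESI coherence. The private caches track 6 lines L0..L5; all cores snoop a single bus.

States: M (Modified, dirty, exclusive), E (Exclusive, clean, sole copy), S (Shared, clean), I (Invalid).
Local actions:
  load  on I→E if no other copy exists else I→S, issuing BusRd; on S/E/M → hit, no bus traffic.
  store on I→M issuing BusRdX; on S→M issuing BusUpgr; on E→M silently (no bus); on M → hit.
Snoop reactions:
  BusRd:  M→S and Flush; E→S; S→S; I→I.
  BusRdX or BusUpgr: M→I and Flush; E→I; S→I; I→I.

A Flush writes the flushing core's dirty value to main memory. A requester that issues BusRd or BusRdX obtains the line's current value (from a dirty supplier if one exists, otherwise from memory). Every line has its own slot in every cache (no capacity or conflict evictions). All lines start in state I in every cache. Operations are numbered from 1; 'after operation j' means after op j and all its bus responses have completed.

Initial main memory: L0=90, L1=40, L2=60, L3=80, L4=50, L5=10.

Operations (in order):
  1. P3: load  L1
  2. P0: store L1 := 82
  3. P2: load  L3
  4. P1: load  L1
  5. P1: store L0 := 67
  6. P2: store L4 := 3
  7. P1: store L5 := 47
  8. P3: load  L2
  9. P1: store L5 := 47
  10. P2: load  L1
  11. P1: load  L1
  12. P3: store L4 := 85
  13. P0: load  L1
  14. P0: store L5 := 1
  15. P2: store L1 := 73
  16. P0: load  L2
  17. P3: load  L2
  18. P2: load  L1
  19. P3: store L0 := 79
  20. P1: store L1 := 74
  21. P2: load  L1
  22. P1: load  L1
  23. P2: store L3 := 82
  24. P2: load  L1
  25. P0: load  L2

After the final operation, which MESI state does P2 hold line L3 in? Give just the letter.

step 1: P3: load  L1  ⟶  IIIE  (L1)  txn=BusRd  M[L1]=40
step 2: P0: store L1 := 82  ⟶  MIII  (L1)  txn=BusRdX  M[L1]=40
step 3: P2: load  L3  ⟶  IIEI  (L3)  txn=BusRd  M[L3]=80
step 4: P1: load  L1  ⟶  SSII  (L1)  txn=BusRd+Flush  M[L1]=82
step 5: P1: store L0 := 67  ⟶  IMII  (L0)  txn=BusRdX  M[L0]=90
step 6: P2: store L4 := 3  ⟶  IIMI  (L4)  txn=BusRdX  M[L4]=50
step 7: P1: store L5 := 47  ⟶  IMII  (L5)  txn=BusRdX  M[L5]=10
step 8: P3: load  L2  ⟶  IIIE  (L2)  txn=BusRd  M[L2]=60
step 9: P1: store L5 := 47  ⟶  IMII  (L5)  txn=∅  M[L5]=10
step 10: P2: load  L1  ⟶  SSSI  (L1)  txn=BusRd  M[L1]=82
step 11: P1: load  L1  ⟶  SSSI  (L1)  txn=∅  M[L1]=82
step 12: P3: store L4 := 85  ⟶  IIIM  (L4)  txn=BusRdX+Flush  M[L4]=3
step 13: P0: load  L1  ⟶  SSSI  (L1)  txn=∅  M[L1]=82
step 14: P0: store L5 := 1  ⟶  MIII  (L5)  txn=BusRdX+Flush  M[L5]=47
step 15: P2: store L1 := 73  ⟶  IIMI  (L1)  txn=BusUpgr  M[L1]=82
step 16: P0: load  L2  ⟶  SIIS  (L2)  txn=BusRd  M[L2]=60
step 17: P3: load  L2  ⟶  SIIS  (L2)  txn=∅  M[L2]=60
step 18: P2: load  L1  ⟶  IIMI  (L1)  txn=∅  M[L1]=82
step 19: P3: store L0 := 79  ⟶  IIIM  (L0)  txn=BusRdX+Flush  M[L0]=67
step 20: P1: store L1 := 74  ⟶  IMII  (L1)  txn=BusRdX+Flush  M[L1]=73
step 21: P2: load  L1  ⟶  ISSI  (L1)  txn=BusRd+Flush  M[L1]=74
step 22: P1: load  L1  ⟶  ISSI  (L1)  txn=∅  M[L1]=74
step 23: P2: store L3 := 82  ⟶  IIMI  (L3)  txn=∅  M[L3]=80
step 24: P2: load  L1  ⟶  ISSI  (L1)  txn=∅  M[L1]=74
step 25: P0: load  L2  ⟶  SIIS  (L2)  txn=∅  M[L2]=60

state = M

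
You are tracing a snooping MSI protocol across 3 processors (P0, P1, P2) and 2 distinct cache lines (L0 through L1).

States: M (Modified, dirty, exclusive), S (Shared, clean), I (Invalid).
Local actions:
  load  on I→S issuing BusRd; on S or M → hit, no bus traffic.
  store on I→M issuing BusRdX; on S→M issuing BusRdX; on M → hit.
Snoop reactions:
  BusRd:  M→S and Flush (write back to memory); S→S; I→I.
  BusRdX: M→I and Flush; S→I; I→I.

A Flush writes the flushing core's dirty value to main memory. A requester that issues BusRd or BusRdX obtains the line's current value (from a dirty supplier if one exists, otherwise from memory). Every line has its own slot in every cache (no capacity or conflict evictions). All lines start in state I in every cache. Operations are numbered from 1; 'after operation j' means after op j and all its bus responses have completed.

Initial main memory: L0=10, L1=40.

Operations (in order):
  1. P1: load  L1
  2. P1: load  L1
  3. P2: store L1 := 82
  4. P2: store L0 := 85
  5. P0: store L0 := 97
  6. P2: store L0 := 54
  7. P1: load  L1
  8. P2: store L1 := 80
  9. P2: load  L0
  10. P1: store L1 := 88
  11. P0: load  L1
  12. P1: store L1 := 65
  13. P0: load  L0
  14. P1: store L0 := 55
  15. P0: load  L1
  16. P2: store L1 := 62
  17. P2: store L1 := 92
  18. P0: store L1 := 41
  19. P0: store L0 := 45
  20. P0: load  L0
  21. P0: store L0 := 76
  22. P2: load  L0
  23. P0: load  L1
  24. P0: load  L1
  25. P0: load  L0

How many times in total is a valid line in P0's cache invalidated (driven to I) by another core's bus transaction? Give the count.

  op1 P1: load  L1 → I/S/I on L1; bus BusRd; mem=40
  op2 P1: load  L1 → I/S/I on L1; bus (none); mem=40
  op3 P2: store L1 := 82 → I/I/M on L1; bus BusRdX; mem=40
  op4 P2: store L0 := 85 → I/I/M on L0; bus BusRdX; mem=10
  op5 P0: store L0 := 97 → M/I/I on L0; bus BusRdX Flush; mem=85
  op6 P2: store L0 := 54 → I/I/M on L0; bus BusRdX Flush; mem=97
  op7 P1: load  L1 → I/S/S on L1; bus BusRd Flush; mem=82
  op8 P2: store L1 := 80 → I/I/M on L1; bus BusRdX; mem=82
  op9 P2: load  L0 → I/I/M on L0; bus (none); mem=97
  op10 P1: store L1 := 88 → I/M/I on L1; bus BusRdX Flush; mem=80
  op11 P0: load  L1 → S/S/I on L1; bus BusRd Flush; mem=88
  op12 P1: store L1 := 65 → I/M/I on L1; bus BusRdX; mem=88
  op13 P0: load  L0 → S/I/S on L0; bus BusRd Flush; mem=54
  op14 P1: store L0 := 55 → I/M/I on L0; bus BusRdX; mem=54
  op15 P0: load  L1 → S/S/I on L1; bus BusRd Flush; mem=65
  op16 P2: store L1 := 62 → I/I/M on L1; bus BusRdX; mem=65
  op17 P2: store L1 := 92 → I/I/M on L1; bus (none); mem=65
  op18 P0: store L1 := 41 → M/I/I on L1; bus BusRdX Flush; mem=92
  op19 P0: store L0 := 45 → M/I/I on L0; bus BusRdX Flush; mem=55
  op20 P0: load  L0 → M/I/I on L0; bus (none); mem=55
  op21 P0: store L0 := 76 → M/I/I on L0; bus (none); mem=55
  op22 P2: load  L0 → S/I/S on L0; bus BusRd Flush; mem=76
  op23 P0: load  L1 → M/I/I on L1; bus (none); mem=92
  op24 P0: load  L1 → M/I/I on L1; bus (none); mem=92
  op25 P0: load  L0 → S/I/S on L0; bus (none); mem=76

invalidations = 4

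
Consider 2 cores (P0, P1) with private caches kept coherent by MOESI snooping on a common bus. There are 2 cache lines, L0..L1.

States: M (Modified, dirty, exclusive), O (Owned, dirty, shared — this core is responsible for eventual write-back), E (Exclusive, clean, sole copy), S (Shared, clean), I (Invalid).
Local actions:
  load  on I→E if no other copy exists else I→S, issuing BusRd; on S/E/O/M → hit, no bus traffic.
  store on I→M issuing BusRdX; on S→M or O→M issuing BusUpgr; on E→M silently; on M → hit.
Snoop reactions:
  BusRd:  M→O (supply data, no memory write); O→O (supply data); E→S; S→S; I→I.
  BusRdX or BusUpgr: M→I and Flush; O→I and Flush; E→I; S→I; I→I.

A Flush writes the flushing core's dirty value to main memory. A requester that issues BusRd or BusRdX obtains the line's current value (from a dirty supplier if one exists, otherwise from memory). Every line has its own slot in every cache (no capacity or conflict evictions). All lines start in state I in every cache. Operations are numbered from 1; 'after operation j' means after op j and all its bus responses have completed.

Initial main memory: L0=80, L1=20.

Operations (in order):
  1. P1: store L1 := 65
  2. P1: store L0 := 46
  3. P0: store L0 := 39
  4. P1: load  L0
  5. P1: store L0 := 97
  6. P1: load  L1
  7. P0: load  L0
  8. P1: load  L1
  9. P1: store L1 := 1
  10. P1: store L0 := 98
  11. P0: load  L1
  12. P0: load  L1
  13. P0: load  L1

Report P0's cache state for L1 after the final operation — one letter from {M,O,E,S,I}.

step 1: P1: store L1 := 65  ⟶  IM  (L1)  txn=BusRdX  M[L1]=20
step 2: P1: store L0 := 46  ⟶  IM  (L0)  txn=BusRdX  M[L0]=80
step 3: P0: store L0 := 39  ⟶  MI  (L0)  txn=BusRdX+Flush  M[L0]=46
step 4: P1: load  L0  ⟶  OS  (L0)  txn=BusRd  M[L0]=46
step 5: P1: store L0 := 97  ⟶  IM  (L0)  txn=BusUpgr+Flush  M[L0]=39
step 6: P1: load  L1  ⟶  IM  (L1)  txn=∅  M[L1]=20
step 7: P0: load  L0  ⟶  SO  (L0)  txn=BusRd  M[L0]=39
step 8: P1: load  L1  ⟶  IM  (L1)  txn=∅  M[L1]=20
step 9: P1: store L1 := 1  ⟶  IM  (L1)  txn=∅  M[L1]=20
step 10: P1: store L0 := 98  ⟶  IM  (L0)  txn=BusUpgr  M[L0]=39
step 11: P0: load  L1  ⟶  SO  (L1)  txn=BusRd  M[L1]=20
step 12: P0: load  L1  ⟶  SO  (L1)  txn=∅  M[L1]=20
step 13: P0: load  L1  ⟶  SO  (L1)  txn=∅  M[L1]=20

state = S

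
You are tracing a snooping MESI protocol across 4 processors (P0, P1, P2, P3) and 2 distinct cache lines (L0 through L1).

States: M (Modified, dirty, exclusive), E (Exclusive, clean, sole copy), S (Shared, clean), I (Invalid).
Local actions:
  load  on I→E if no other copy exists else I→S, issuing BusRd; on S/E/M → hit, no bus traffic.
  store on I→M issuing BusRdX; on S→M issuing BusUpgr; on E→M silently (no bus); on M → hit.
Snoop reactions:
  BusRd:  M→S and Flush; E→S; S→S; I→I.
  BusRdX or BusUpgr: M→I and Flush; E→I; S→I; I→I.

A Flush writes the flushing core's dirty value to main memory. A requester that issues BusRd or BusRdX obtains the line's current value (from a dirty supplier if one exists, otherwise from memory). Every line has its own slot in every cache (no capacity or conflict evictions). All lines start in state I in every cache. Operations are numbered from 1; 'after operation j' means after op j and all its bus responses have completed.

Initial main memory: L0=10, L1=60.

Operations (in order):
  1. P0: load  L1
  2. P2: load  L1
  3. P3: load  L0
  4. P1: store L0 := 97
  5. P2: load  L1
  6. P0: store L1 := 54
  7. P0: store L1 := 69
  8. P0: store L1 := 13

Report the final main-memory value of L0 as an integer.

step 1: P0: load  L1  ⟶  EIII  (L1)  txn=BusRd  M[L1]=60
step 2: P2: load  L1  ⟶  SISI  (L1)  txn=BusRd  M[L1]=60
step 3: P3: load  L0  ⟶  IIIE  (L0)  txn=BusRd  M[L0]=10
step 4: P1: store L0 := 97  ⟶  IMII  (L0)  txn=BusRdX  M[L0]=10
step 5: P2: load  L1  ⟶  SISI  (L1)  txn=∅  M[L1]=60
step 6: P0: store L1 := 54  ⟶  MIII  (L1)  txn=BusUpgr  M[L1]=60
step 7: P0: store L1 := 69  ⟶  MIII  (L1)  txn=∅  M[L1]=60
step 8: P0: store L1 := 13  ⟶  MIII  (L1)  txn=∅  M[L1]=60

memory[L0] = 10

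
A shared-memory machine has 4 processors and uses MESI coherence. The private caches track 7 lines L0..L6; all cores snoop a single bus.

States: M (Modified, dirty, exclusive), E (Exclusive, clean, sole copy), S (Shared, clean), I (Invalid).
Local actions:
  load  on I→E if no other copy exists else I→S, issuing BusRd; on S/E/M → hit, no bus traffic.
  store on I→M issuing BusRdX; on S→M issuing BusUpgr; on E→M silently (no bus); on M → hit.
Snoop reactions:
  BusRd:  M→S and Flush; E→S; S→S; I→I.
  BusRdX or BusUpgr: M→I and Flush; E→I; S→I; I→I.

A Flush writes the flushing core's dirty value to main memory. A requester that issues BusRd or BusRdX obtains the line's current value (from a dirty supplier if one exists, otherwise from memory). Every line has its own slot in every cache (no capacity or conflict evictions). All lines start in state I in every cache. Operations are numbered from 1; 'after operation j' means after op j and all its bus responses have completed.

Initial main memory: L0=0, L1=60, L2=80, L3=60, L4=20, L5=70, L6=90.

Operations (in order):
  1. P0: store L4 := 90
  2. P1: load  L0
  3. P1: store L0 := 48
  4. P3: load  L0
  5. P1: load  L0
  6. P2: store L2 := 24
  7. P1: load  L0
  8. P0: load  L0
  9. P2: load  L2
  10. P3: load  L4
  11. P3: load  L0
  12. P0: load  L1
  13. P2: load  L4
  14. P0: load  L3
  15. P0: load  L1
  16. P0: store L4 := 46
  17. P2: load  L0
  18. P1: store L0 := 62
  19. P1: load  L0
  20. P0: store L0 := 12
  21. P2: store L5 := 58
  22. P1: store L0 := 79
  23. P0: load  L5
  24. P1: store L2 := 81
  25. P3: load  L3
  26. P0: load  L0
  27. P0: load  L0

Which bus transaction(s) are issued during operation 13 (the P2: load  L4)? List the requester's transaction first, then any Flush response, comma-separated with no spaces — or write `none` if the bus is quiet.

step 1: P0: store L4 := 90  ⟶  MIII  (L4)  txn=BusRdX  M[L4]=20
step 2: P1: load  L0  ⟶  IEII  (L0)  txn=BusRd  M[L0]=0
step 3: P1: store L0 := 48  ⟶  IMII  (L0)  txn=∅  M[L0]=0
step 4: P3: load  L0  ⟶  ISIS  (L0)  txn=BusRd+Flush  M[L0]=48
step 5: P1: load  L0  ⟶  ISIS  (L0)  txn=∅  M[L0]=48
step 6: P2: store L2 := 24  ⟶  IIMI  (L2)  txn=BusRdX  M[L2]=80
step 7: P1: load  L0  ⟶  ISIS  (L0)  txn=∅  M[L0]=48
step 8: P0: load  L0  ⟶  SSIS  (L0)  txn=BusRd  M[L0]=48
step 9: P2: load  L2  ⟶  IIMI  (L2)  txn=∅  M[L2]=80
step 10: P3: load  L4  ⟶  SIIS  (L4)  txn=BusRd+Flush  M[L4]=90
step 11: P3: load  L0  ⟶  SSIS  (L0)  txn=∅  M[L0]=48
step 12: P0: load  L1  ⟶  EIII  (L1)  txn=BusRd  M[L1]=60
step 13: P2: load  L4  ⟶  SISS  (L4)  txn=BusRd  M[L4]=90
step 14: P0: load  L3  ⟶  EIII  (L3)  txn=BusRd  M[L3]=60
step 15: P0: load  L1  ⟶  EIII  (L1)  txn=∅  M[L1]=60
step 16: P0: store L4 := 46  ⟶  MIII  (L4)  txn=BusUpgr  M[L4]=90
step 17: P2: load  L0  ⟶  SSSS  (L0)  txn=BusRd  M[L0]=48
step 18: P1: store L0 := 62  ⟶  IMII  (L0)  txn=BusUpgr  M[L0]=48
step 19: P1: load  L0  ⟶  IMII  (L0)  txn=∅  M[L0]=48
step 20: P0: store L0 := 12  ⟶  MIII  (L0)  txn=BusRdX+Flush  M[L0]=62
step 21: P2: store L5 := 58  ⟶  IIMI  (L5)  txn=BusRdX  M[L5]=70
step 22: P1: store L0 := 79  ⟶  IMII  (L0)  txn=BusRdX+Flush  M[L0]=12
step 23: P0: load  L5  ⟶  SISI  (L5)  txn=BusRd+Flush  M[L5]=58
step 24: P1: store L2 := 81  ⟶  IMII  (L2)  txn=BusRdX+Flush  M[L2]=24
step 25: P3: load  L3  ⟶  SIIS  (L3)  txn=BusRd  M[L3]=60
step 26: P0: load  L0  ⟶  SSII  (L0)  txn=BusRd+Flush  M[L0]=79
step 27: P0: load  L0  ⟶  SSII  (L0)  txn=∅  M[L0]=79

bus = BusRd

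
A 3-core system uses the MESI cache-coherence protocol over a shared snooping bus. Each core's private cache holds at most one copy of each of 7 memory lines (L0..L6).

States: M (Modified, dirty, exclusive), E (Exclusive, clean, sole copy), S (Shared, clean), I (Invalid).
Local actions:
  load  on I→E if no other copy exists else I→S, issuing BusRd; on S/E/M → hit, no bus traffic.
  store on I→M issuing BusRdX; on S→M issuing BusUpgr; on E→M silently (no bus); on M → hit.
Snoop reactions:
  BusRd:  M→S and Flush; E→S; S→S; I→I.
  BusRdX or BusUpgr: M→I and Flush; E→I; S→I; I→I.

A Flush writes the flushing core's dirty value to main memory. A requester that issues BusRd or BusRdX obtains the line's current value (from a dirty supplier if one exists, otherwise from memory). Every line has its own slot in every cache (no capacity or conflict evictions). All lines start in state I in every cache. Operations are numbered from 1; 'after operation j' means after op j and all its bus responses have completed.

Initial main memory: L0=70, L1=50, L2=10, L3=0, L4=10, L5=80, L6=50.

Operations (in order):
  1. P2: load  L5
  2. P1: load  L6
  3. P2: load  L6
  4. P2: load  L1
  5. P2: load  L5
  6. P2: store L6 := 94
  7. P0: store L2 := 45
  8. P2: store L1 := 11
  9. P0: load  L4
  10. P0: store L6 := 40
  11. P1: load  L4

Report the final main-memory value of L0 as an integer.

memory[L0] = 70

1. P2: load  L5  bus=[BusRd]  L5: P0=I P1=I P2=E  mem[L5]=80
2. P1: load  L6  bus=[BusRd]  L6: P0=I P1=E P2=I  mem[L6]=50
3. P2: load  L6  bus=[BusRd]  L6: P0=I P1=S P2=S  mem[L6]=50
4. P2: load  L1  bus=[BusRd]  L1: P0=I P1=I P2=E  mem[L1]=50
5. P2: load  L5  bus=[-]  L5: P0=I P1=I P2=E  mem[L5]=80
6. P2: store L6 := 94  bus=[BusUpgr]  L6: P0=I P1=I P2=M  mem[L6]=50
7. P0: store L2 := 45  bus=[BusRdX]  L2: P0=M P1=I P2=I  mem[L2]=10
8. P2: store L1 := 11  bus=[-]  L1: P0=I P1=I P2=M  mem[L1]=50
9. P0: load  L4  bus=[BusRd]  L4: P0=E P1=I P2=I  mem[L4]=10
10. P0: store L6 := 40  bus=[BusRdX,Flush]  L6: P0=M P1=I P2=I  mem[L6]=94
11. P1: load  L4  bus=[BusRd]  L4: P0=S P1=S P2=I  mem[L4]=10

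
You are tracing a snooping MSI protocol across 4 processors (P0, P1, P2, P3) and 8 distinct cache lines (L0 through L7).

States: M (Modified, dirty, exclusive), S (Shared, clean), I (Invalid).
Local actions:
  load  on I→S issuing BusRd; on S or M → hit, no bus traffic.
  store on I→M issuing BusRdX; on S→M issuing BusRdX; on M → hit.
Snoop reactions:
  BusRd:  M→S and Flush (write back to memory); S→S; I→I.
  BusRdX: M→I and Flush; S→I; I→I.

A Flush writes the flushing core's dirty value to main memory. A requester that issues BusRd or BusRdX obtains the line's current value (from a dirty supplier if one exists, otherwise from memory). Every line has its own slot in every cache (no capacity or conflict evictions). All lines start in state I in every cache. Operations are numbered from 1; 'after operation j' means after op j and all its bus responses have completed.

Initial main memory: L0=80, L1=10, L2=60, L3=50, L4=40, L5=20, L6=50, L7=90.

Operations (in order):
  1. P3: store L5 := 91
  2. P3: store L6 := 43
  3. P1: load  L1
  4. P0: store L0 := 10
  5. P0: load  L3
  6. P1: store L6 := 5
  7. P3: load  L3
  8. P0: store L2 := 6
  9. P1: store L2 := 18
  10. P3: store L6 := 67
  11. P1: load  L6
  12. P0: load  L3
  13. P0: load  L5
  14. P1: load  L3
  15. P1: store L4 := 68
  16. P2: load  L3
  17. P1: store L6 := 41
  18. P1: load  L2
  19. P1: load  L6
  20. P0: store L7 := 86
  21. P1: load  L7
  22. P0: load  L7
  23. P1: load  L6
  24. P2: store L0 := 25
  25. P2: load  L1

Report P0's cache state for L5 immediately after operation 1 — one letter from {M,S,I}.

state = I

step 1: P3: store L5 := 91  ⟶  IIIM  (L5)  txn=BusRdX  M[L5]=20
step 2: P3: store L6 := 43  ⟶  IIIM  (L6)  txn=BusRdX  M[L6]=50
step 3: P1: load  L1  ⟶  ISII  (L1)  txn=BusRd  M[L1]=10
step 4: P0: store L0 := 10  ⟶  MIII  (L0)  txn=BusRdX  M[L0]=80
step 5: P0: load  L3  ⟶  SIII  (L3)  txn=BusRd  M[L3]=50
step 6: P1: store L6 := 5  ⟶  IMII  (L6)  txn=BusRdX+Flush  M[L6]=43
step 7: P3: load  L3  ⟶  SIIS  (L3)  txn=BusRd  M[L3]=50
step 8: P0: store L2 := 6  ⟶  MIII  (L2)  txn=BusRdX  M[L2]=60
step 9: P1: store L2 := 18  ⟶  IMII  (L2)  txn=BusRdX+Flush  M[L2]=6
step 10: P3: store L6 := 67  ⟶  IIIM  (L6)  txn=BusRdX+Flush  M[L6]=5
step 11: P1: load  L6  ⟶  ISIS  (L6)  txn=BusRd+Flush  M[L6]=67
step 12: P0: load  L3  ⟶  SIIS  (L3)  txn=∅  M[L3]=50
step 13: P0: load  L5  ⟶  SIIS  (L5)  txn=BusRd+Flush  M[L5]=91
step 14: P1: load  L3  ⟶  SSIS  (L3)  txn=BusRd  M[L3]=50
step 15: P1: store L4 := 68  ⟶  IMII  (L4)  txn=BusRdX  M[L4]=40
step 16: P2: load  L3  ⟶  SSSS  (L3)  txn=BusRd  M[L3]=50
step 17: P1: store L6 := 41  ⟶  IMII  (L6)  txn=BusRdX  M[L6]=67
step 18: P1: load  L2  ⟶  IMII  (L2)  txn=∅  M[L2]=6
step 19: P1: load  L6  ⟶  IMII  (L6)  txn=∅  M[L6]=67
step 20: P0: store L7 := 86  ⟶  MIII  (L7)  txn=BusRdX  M[L7]=90
step 21: P1: load  L7  ⟶  SSII  (L7)  txn=BusRd+Flush  M[L7]=86
step 22: P0: load  L7  ⟶  SSII  (L7)  txn=∅  M[L7]=86
step 23: P1: load  L6  ⟶  IMII  (L6)  txn=∅  M[L6]=67
step 24: P2: store L0 := 25  ⟶  IIMI  (L0)  txn=BusRdX+Flush  M[L0]=10
step 25: P2: load  L1  ⟶  ISSI  (L1)  txn=BusRd  M[L1]=10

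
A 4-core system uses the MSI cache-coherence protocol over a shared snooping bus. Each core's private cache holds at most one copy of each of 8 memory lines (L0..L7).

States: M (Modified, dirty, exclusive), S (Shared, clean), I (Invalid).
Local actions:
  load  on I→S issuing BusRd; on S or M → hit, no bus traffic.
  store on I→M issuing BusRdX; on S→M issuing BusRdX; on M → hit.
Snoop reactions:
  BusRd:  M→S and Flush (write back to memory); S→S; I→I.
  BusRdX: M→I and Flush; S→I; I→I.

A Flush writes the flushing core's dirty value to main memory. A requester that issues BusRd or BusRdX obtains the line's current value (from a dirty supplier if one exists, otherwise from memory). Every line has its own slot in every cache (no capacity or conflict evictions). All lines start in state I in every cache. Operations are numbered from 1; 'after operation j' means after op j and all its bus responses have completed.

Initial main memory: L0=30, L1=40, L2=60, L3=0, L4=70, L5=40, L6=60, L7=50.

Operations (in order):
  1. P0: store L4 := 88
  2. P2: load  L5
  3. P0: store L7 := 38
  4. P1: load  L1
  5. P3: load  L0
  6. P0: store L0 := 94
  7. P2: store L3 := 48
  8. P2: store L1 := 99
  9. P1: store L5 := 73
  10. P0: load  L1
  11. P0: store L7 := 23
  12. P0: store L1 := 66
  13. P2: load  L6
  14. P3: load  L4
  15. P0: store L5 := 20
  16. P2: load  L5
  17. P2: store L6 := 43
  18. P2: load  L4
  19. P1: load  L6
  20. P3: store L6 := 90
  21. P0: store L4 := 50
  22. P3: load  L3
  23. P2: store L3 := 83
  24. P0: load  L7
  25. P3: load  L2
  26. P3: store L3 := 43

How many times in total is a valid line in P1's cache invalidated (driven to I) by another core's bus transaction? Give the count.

invalidations = 3

1. P0: store L4 := 88  bus=[BusRdX]  L4: P0=M P1=I P2=I P3=I  mem[L4]=70
2. P2: load  L5  bus=[BusRd]  L5: P0=I P1=I P2=S P3=I  mem[L5]=40
3. P0: store L7 := 38  bus=[BusRdX]  L7: P0=M P1=I P2=I P3=I  mem[L7]=50
4. P1: load  L1  bus=[BusRd]  L1: P0=I P1=S P2=I P3=I  mem[L1]=40
5. P3: load  L0  bus=[BusRd]  L0: P0=I P1=I P2=I P3=S  mem[L0]=30
6. P0: store L0 := 94  bus=[BusRdX]  L0: P0=M P1=I P2=I P3=I  mem[L0]=30
7. P2: store L3 := 48  bus=[BusRdX]  L3: P0=I P1=I P2=M P3=I  mem[L3]=0
8. P2: store L1 := 99  bus=[BusRdX]  L1: P0=I P1=I P2=M P3=I  mem[L1]=40
9. P1: store L5 := 73  bus=[BusRdX]  L5: P0=I P1=M P2=I P3=I  mem[L5]=40
10. P0: load  L1  bus=[BusRd,Flush]  L1: P0=S P1=I P2=S P3=I  mem[L1]=99
11. P0: store L7 := 23  bus=[-]  L7: P0=M P1=I P2=I P3=I  mem[L7]=50
12. P0: store L1 := 66  bus=[BusRdX]  L1: P0=M P1=I P2=I P3=I  mem[L1]=99
13. P2: load  L6  bus=[BusRd]  L6: P0=I P1=I P2=S P3=I  mem[L6]=60
14. P3: load  L4  bus=[BusRd,Flush]  L4: P0=S P1=I P2=I P3=S  mem[L4]=88
15. P0: store L5 := 20  bus=[BusRdX,Flush]  L5: P0=M P1=I P2=I P3=I  mem[L5]=73
16. P2: load  L5  bus=[BusRd,Flush]  L5: P0=S P1=I P2=S P3=I  mem[L5]=20
17. P2: store L6 := 43  bus=[BusRdX]  L6: P0=I P1=I P2=M P3=I  mem[L6]=60
18. P2: load  L4  bus=[BusRd]  L4: P0=S P1=I P2=S P3=S  mem[L4]=88
19. P1: load  L6  bus=[BusRd,Flush]  L6: P0=I P1=S P2=S P3=I  mem[L6]=43
20. P3: store L6 := 90  bus=[BusRdX]  L6: P0=I P1=I P2=I P3=M  mem[L6]=43
21. P0: store L4 := 50  bus=[BusRdX]  L4: P0=M P1=I P2=I P3=I  mem[L4]=88
22. P3: load  L3  bus=[BusRd,Flush]  L3: P0=I P1=I P2=S P3=S  mem[L3]=48
23. P2: store L3 := 83  bus=[BusRdX]  L3: P0=I P1=I P2=M P3=I  mem[L3]=48
24. P0: load  L7  bus=[-]  L7: P0=M P1=I P2=I P3=I  mem[L7]=50
25. P3: load  L2  bus=[BusRd]  L2: P0=I P1=I P2=I P3=S  mem[L2]=60
26. P3: store L3 := 43  bus=[BusRdX,Flush]  L3: P0=I P1=I P2=I P3=M  mem[L3]=83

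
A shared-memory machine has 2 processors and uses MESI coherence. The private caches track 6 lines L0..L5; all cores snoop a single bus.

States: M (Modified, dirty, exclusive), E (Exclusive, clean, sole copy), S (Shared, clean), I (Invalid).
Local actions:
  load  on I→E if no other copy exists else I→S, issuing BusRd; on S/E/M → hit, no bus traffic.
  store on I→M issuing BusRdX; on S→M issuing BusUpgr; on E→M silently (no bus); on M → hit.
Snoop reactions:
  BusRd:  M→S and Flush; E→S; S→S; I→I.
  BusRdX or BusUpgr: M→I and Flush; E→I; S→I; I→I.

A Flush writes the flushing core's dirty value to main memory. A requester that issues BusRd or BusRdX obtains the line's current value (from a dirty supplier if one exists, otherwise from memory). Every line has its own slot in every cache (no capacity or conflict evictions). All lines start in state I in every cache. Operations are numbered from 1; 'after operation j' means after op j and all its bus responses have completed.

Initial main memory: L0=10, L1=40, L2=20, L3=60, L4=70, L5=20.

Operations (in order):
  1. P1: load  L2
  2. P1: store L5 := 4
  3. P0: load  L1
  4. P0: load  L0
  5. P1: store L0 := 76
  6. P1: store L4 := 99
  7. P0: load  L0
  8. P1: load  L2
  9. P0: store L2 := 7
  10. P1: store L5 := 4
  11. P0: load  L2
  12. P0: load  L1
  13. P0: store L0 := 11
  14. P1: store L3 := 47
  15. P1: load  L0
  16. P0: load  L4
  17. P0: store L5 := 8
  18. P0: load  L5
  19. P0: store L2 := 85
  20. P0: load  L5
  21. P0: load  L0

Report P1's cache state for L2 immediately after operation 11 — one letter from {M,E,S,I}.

[1] P1: load  L2 | P0:I, P1:E(20) | bus: BusRd
[2] P1: store L5 := 4 | P0:I, P1:M(4) | bus: BusRdX
[3] P0: load  L1 | P0:E(40), P1:I | bus: BusRd
[4] P0: load  L0 | P0:E(10), P1:I | bus: BusRd
[5] P1: store L0 := 76 | P0:I, P1:M(76) | bus: BusRdX
[6] P1: store L4 := 99 | P0:I, P1:M(99) | bus: BusRdX
[7] P0: load  L0 | P0:S(76), P1:S(76) | bus: BusRd,Flush
[8] P1: load  L2 | P0:I, P1:E(20) | bus: none
[9] P0: store L2 := 7 | P0:M(7), P1:I | bus: BusRdX
[10] P1: store L5 := 4 | P0:I, P1:M(4) | bus: none
[11] P0: load  L2 | P0:M(7), P1:I | bus: none
[12] P0: load  L1 | P0:E(40), P1:I | bus: none
[13] P0: store L0 := 11 | P0:M(11), P1:I | bus: BusUpgr
[14] P1: store L3 := 47 | P0:I, P1:M(47) | bus: BusRdX
[15] P1: load  L0 | P0:S(11), P1:S(11) | bus: BusRd,Flush
[16] P0: load  L4 | P0:S(99), P1:S(99) | bus: BusRd,Flush
[17] P0: store L5 := 8 | P0:M(8), P1:I | bus: BusRdX,Flush
[18] P0: load  L5 | P0:M(8), P1:I | bus: none
[19] P0: store L2 := 85 | P0:M(85), P1:I | bus: none
[20] P0: load  L5 | P0:M(8), P1:I | bus: none
[21] P0: load  L0 | P0:S(11), P1:S(11) | bus: none

state = I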